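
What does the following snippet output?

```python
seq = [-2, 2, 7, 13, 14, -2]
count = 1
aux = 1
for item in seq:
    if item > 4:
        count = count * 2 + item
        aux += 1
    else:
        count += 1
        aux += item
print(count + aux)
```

95

item=-2: not >4, count = 1+1 = 2; aux=-1
item=2: not >4, count = 2+1 = 3; aux=1
item=7: >4, count = 3*2+7 = 13; aux=2
item=13: >4, count = 13*2+13 = 39; aux=3
item=14: >4, count = 39*2+14 = 92; aux=4
item=-2: not >4, count = 92+1 = 93; aux=2
count+aux = 93+2 = 95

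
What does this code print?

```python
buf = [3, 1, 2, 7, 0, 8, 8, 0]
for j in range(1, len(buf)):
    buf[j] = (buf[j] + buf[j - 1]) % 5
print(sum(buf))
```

j=1: buf[1] = (1+3)%5 = 4 → [3, 4, 2, 7, 0, 8, 8, 0]
j=2: buf[2] = (2+4)%5 = 1 → [3, 4, 1, 7, 0, 8, 8, 0]
j=3: buf[3] = (7+1)%5 = 3 → [3, 4, 1, 3, 0, 8, 8, 0]
j=4: buf[4] = (0+3)%5 = 3 → [3, 4, 1, 3, 3, 8, 8, 0]
j=5: buf[5] = (8+3)%5 = 1 → [3, 4, 1, 3, 3, 1, 8, 0]
j=6: buf[6] = (8+1)%5 = 4 → [3, 4, 1, 3, 3, 1, 4, 0]
j=7: buf[7] = (0+4)%5 = 4 → [3, 4, 1, 3, 3, 1, 4, 4]
sum = 23

23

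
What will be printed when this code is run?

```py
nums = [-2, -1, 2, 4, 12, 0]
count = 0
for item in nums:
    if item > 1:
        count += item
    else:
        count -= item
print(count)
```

item=-2: not >1, count = 0-(-2) = 2
item=-1: not >1, count = 2-(-1) = 3
item=2: >1, count = 3+2 = 5
item=4: >1, count = 5+4 = 9
item=12: >1, count = 9+12 = 21
item=0: not >1, count = 21-0 = 21

21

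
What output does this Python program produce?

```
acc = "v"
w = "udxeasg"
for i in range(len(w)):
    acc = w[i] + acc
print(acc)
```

gsaexduv

i=0: prepend 'u' → 'uv'
i=1: prepend 'd' → 'duv'
i=2: prepend 'x' → 'xduv'
i=3: prepend 'e' → 'exduv'
i=4: prepend 'a' → 'aexduv'
i=5: prepend 's' → 'saexduv'
i=6: prepend 'g' → 'gsaexduv'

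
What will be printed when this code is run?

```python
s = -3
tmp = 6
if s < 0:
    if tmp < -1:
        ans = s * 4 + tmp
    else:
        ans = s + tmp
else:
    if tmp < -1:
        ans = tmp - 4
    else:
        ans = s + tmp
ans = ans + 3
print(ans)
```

s=-3, tmp=6
s < 0 is True; tmp < -1 is False
→ ans = s + tmp = 3
ans = 3+3 = 6

6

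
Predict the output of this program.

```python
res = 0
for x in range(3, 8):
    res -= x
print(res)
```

-25

x=3: res = 0-3 = -3
x=4: res = (-3)-4 = -7
x=5: res = (-7)-5 = -12
x=6: res = (-12)-6 = -18
x=7: res = (-18)-7 = -25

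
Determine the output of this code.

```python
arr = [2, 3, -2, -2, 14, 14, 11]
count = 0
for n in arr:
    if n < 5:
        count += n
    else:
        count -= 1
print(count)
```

-2

n=2: <5, count = 0+2 = 2
n=3: <5, count = 2+3 = 5
n=-2: <5, count = 5+(-2) = 3
n=-2: <5, count = 3+(-2) = 1
n=14: not <5, count = 1-1 = 0
n=14: not <5, count = 0-1 = -1
n=11: not <5, count = (-1)-1 = -2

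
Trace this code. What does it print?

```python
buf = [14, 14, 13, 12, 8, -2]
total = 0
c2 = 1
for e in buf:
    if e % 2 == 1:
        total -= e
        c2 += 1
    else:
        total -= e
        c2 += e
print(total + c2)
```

-11

e=14: not odd, total = 0-14 = -14; c2=15
e=14: not odd, total = (-14)-14 = -28; c2=29
e=13: odd, total = (-28)-13 = -41; c2=30
e=12: not odd, total = (-41)-12 = -53; c2=42
e=8: not odd, total = (-53)-8 = -61; c2=50
e=-2: not odd, total = (-61)-(-2) = -59; c2=48
total+c2 = (-59)+48 = -11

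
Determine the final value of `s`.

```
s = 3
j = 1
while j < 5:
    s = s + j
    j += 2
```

j=1: s = 3+1 = 4
j=3: s = 4+3 = 7

7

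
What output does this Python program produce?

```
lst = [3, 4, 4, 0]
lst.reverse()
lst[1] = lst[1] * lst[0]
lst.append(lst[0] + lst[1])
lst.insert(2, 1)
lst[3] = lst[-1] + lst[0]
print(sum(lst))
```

reverse → [0, 4, 4, 3]
lst[1] = lst[1]*lst[0] = 4*0 = 0 → [0, 0, 4, 3]
append lst[0]+lst[1] = 0+0 = 0 → [0, 0, 4, 3, 0]
insert 1 at 2 → [0, 0, 1, 4, 3, 0]
lst[3] = lst[-1]+lst[0] = 0+0 = 0 → [0, 0, 1, 0, 3, 0]
sum = 4

4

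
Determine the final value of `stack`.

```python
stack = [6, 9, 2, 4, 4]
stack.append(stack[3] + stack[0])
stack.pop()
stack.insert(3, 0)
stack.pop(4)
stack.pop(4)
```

[6, 9, 2, 0]

append stack[3]+stack[0] = 4+6 = 10 → [6, 9, 2, 4, 4, 10]
pop() removes 10 → [6, 9, 2, 4, 4]
insert 0 at 3 → [6, 9, 2, 0, 4, 4]
pop(4) removes 4 → [6, 9, 2, 0, 4]
pop(4) removes 4 → [6, 9, 2, 0]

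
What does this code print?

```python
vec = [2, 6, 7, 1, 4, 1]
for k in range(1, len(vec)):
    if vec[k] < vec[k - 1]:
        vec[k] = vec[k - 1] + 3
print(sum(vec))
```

k=1: 6>=2, unchanged → [2, 6, 7, 1, 4, 1]
k=2: 7>=6, unchanged → [2, 6, 7, 1, 4, 1]
k=3: 1<7, vec[3] = 7+3 = 10 → [2, 6, 7, 10, 4, 1]
k=4: 4<10, vec[4] = 10+3 = 13 → [2, 6, 7, 10, 13, 1]
k=5: 1<13, vec[5] = 13+3 = 16 → [2, 6, 7, 10, 13, 16]
sum = 54

54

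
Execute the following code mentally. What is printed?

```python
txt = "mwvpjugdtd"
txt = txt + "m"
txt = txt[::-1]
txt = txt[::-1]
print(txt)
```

mwvpjugdtdm

+ 'm' → 'mwvpjugdtdm'
reverse → 'mdtdgujpvwm'
reverse → 'mwvpjugdtdm'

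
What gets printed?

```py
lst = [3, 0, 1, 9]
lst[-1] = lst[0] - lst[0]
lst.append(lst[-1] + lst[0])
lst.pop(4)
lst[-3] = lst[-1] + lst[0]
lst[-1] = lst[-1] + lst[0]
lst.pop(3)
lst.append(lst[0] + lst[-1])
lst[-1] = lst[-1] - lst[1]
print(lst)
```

lst[-1] = lst[0]-lst[0] = 3-3 = 0 → [3, 0, 1, 0]
append lst[-1]+lst[0] = 0+3 = 3 → [3, 0, 1, 0, 3]
pop(4) removes 3 → [3, 0, 1, 0]
lst[-3] = lst[-1]+lst[0] = 0+3 = 3 → [3, 3, 1, 0]
lst[-1] = lst[-1]+lst[0] = 0+3 = 3 → [3, 3, 1, 3]
pop(3) removes 3 → [3, 3, 1]
append lst[0]+lst[-1] = 3+1 = 4 → [3, 3, 1, 4]
lst[-1] = lst[-1]-lst[1] = 4-3 = 1 → [3, 3, 1, 1]

[3, 3, 1, 1]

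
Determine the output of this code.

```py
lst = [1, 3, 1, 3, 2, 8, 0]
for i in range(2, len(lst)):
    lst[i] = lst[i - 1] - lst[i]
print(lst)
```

[1, 3, 2, -1, -3, -11, -11]

i=2: lst[2] = 3-1 = 2 → [1, 3, 2, 3, 2, 8, 0]
i=3: lst[3] = 2-3 = -1 → [1, 3, 2, -1, 2, 8, 0]
i=4: lst[4] = (-1)-2 = -3 → [1, 3, 2, -1, -3, 8, 0]
i=5: lst[5] = (-3)-8 = -11 → [1, 3, 2, -1, -3, -11, 0]
i=6: lst[6] = (-11)-0 = -11 → [1, 3, 2, -1, -3, -11, -11]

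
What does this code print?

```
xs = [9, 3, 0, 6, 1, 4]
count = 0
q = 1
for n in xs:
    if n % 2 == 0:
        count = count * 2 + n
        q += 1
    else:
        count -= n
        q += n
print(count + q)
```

n=9: not even, count = 0-9 = -9; q=10
n=3: not even, count = (-9)-3 = -12; q=13
n=0: even, count = (-12)*2+0 = -24; q=14
n=6: even, count = (-24)*2+6 = -42; q=15
n=1: not even, count = (-42)-1 = -43; q=16
n=4: even, count = (-43)*2+4 = -82; q=17
count+q = (-82)+17 = -65

-65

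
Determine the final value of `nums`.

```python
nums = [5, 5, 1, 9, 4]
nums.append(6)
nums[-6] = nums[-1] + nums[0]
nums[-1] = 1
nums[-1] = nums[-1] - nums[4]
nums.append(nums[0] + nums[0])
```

[11, 5, 1, 9, 4, -3, 22]

append 6 → [5, 5, 1, 9, 4, 6]
nums[-6] = nums[-1]+nums[0] = 6+5 = 11 → [11, 5, 1, 9, 4, 6]
nums[-1] = 1 → [11, 5, 1, 9, 4, 1]
nums[-1] = nums[-1]-nums[4] = 1-4 = -3 → [11, 5, 1, 9, 4, -3]
append nums[0]+nums[0] = 11+11 = 22 → [11, 5, 1, 9, 4, -3, 22]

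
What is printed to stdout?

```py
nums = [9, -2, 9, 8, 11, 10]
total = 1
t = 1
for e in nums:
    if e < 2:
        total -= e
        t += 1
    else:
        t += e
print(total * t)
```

147

e=9: not <2; t=10
e=-2: <2, total = 1-(-2) = 3; t=11
e=9: not <2; t=20
e=8: not <2; t=28
e=11: not <2; t=39
e=10: not <2; t=49
total*t = 3*49 = 147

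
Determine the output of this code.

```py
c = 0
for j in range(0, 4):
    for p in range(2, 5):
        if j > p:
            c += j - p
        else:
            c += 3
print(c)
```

34

j=0,p=2: not 0>2, c = 0+3 = 3
j=0,p=3: not 0>3, c = 3+3 = 6
j=0,p=4: not 0>4, c = 6+3 = 9
j=1,p=2: not 1>2, c = 9+3 = 12
j=1,p=3: not 1>3, c = 12+3 = 15
j=1,p=4: not 1>4, c = 15+3 = 18
j=2,p=2: not 2>2, c = 18+3 = 21
j=2,p=3: not 2>3, c = 21+3 = 24
j=2,p=4: not 2>4, c = 24+3 = 27
j=3,p=2: 3>2, c = 27+1 = 28
j=3,p=3: not 3>3, c = 28+3 = 31
j=3,p=4: not 3>4, c = 31+3 = 34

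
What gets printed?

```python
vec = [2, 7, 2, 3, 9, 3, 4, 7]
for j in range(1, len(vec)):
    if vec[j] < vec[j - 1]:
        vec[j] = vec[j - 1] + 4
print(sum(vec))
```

135

j=1: 7>=2, unchanged → [2, 7, 2, 3, 9, 3, 4, 7]
j=2: 2<7, vec[2] = 7+4 = 11 → [2, 7, 11, 3, 9, 3, 4, 7]
j=3: 3<11, vec[3] = 11+4 = 15 → [2, 7, 11, 15, 9, 3, 4, 7]
j=4: 9<15, vec[4] = 15+4 = 19 → [2, 7, 11, 15, 19, 3, 4, 7]
j=5: 3<19, vec[5] = 19+4 = 23 → [2, 7, 11, 15, 19, 23, 4, 7]
j=6: 4<23, vec[6] = 23+4 = 27 → [2, 7, 11, 15, 19, 23, 27, 7]
j=7: 7<27, vec[7] = 27+4 = 31 → [2, 7, 11, 15, 19, 23, 27, 31]
sum = 135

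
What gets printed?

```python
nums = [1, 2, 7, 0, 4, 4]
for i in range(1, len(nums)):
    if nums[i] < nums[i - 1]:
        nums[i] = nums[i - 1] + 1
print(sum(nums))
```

i=1: 2>=1, unchanged → [1, 2, 7, 0, 4, 4]
i=2: 7>=2, unchanged → [1, 2, 7, 0, 4, 4]
i=3: 0<7, nums[3] = 7+1 = 8 → [1, 2, 7, 8, 4, 4]
i=4: 4<8, nums[4] = 8+1 = 9 → [1, 2, 7, 8, 9, 4]
i=5: 4<9, nums[5] = 9+1 = 10 → [1, 2, 7, 8, 9, 10]
sum = 37

37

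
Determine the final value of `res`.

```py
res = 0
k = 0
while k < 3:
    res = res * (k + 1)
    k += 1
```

0

k=0: res = 0*1 = 0
k=1: res = 0*2 = 0
k=2: res = 0*3 = 0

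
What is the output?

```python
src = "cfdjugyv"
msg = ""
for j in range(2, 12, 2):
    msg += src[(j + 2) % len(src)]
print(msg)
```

uycdu

j=2: add src[4]='u' → 'u'
j=4: add src[6]='y' → 'uy'
j=6: add src[0]='c' → 'uyc'
j=8: add src[2]='d' → 'uycd'
j=10: add src[4]='u' → 'uycdu'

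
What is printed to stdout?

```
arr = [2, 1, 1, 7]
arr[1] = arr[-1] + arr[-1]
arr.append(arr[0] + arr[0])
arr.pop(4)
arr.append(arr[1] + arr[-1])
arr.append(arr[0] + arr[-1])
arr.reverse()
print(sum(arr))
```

68

arr[1] = arr[-1]+arr[-1] = 7+7 = 14 → [2, 14, 1, 7]
append arr[0]+arr[0] = 2+2 = 4 → [2, 14, 1, 7, 4]
pop(4) removes 4 → [2, 14, 1, 7]
append arr[1]+arr[-1] = 14+7 = 21 → [2, 14, 1, 7, 21]
append arr[0]+arr[-1] = 2+21 = 23 → [2, 14, 1, 7, 21, 23]
reverse → [23, 21, 7, 1, 14, 2]
sum = 68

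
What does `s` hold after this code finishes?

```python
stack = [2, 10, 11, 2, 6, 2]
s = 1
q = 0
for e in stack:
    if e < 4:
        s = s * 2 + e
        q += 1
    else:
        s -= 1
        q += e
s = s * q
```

e=2: <4, s = 1*2+2 = 4; q=1
e=10: not <4, s = 4-1 = 3; q=11
e=11: not <4, s = 3-1 = 2; q=22
e=2: <4, s = 2*2+2 = 6; q=23
e=6: not <4, s = 6-1 = 5; q=29
e=2: <4, s = 5*2+2 = 12; q=30
s*q = 12*30 = 360

360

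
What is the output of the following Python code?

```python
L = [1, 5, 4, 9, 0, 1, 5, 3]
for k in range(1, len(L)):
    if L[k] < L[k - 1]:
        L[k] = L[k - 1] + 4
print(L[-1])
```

25

k=1: 5>=1, unchanged → [1, 5, 4, 9, 0, 1, 5, 3]
k=2: 4<5, L[2] = 5+4 = 9 → [1, 5, 9, 9, 0, 1, 5, 3]
k=3: 9>=9, unchanged → [1, 5, 9, 9, 0, 1, 5, 3]
k=4: 0<9, L[4] = 9+4 = 13 → [1, 5, 9, 9, 13, 1, 5, 3]
k=5: 1<13, L[5] = 13+4 = 17 → [1, 5, 9, 9, 13, 17, 5, 3]
k=6: 5<17, L[6] = 17+4 = 21 → [1, 5, 9, 9, 13, 17, 21, 3]
k=7: 3<21, L[7] = 21+4 = 25 → [1, 5, 9, 9, 13, 17, 21, 25]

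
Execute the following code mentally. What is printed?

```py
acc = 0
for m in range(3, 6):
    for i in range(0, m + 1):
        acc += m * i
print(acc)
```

m=3,i=0: acc = 0+0 = 0
m=3,i=1: acc = 0+3 = 3
m=3,i=2: acc = 3+6 = 9
m=3,i=3: acc = 9+9 = 18
m=4,i=0: acc = 18+0 = 18
m=4,i=1: acc = 18+4 = 22
m=4,i=2: acc = 22+8 = 30
m=4,i=3: acc = 30+12 = 42
m=4,i=4: acc = 42+16 = 58
m=5,i=0: acc = 58+0 = 58
m=5,i=1: acc = 58+5 = 63
m=5,i=2: acc = 63+10 = 73
m=5,i=3: acc = 73+15 = 88
m=5,i=4: acc = 88+20 = 108
m=5,i=5: acc = 108+25 = 133

133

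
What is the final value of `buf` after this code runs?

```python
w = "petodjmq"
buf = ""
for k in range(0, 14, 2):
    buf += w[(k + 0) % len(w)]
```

'ptdmptd'

k=0: add w[0]='p' → 'p'
k=2: add w[2]='t' → 'pt'
k=4: add w[4]='d' → 'ptd'
k=6: add w[6]='m' → 'ptdm'
k=8: add w[0]='p' → 'ptdmp'
k=10: add w[2]='t' → 'ptdmpt'
k=12: add w[4]='d' → 'ptdmptd'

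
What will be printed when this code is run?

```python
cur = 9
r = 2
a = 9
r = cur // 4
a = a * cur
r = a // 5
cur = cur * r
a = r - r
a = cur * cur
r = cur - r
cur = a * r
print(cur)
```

r = 9//4 = 2
a = 9*9 = 81
r = 81//5 = 16
cur = 9*16 = 144
a = 16-16 = 0
a = 144*144 = 20736
r = 144-16 = 128
cur = 20736*128 = 2654208

2654208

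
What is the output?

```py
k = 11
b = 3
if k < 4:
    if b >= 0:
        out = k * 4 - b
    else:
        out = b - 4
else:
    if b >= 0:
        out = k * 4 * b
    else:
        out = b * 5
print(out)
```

132

k=11, b=3
k < 4 is False; b >= 0 is True
→ out = k * 4 * b = 132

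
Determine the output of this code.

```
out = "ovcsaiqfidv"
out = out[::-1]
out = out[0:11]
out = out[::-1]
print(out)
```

reverse → 'vdifqiascvo'
slice [0:11] → 'vdifqiascvo'
reverse → 'ovcsaiqfidv'

ovcsaiqfidv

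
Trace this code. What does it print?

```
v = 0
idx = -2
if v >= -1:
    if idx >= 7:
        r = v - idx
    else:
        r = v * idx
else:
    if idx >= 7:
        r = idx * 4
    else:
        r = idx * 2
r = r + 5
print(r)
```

v=0, idx=-2
v >= -1 is True; idx >= 7 is False
→ r = v * idx = 0
r = 0+5 = 5

5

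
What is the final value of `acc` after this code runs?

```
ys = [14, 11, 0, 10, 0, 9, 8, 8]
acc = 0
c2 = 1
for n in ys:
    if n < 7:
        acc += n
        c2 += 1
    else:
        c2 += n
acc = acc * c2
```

0

n=14: not <7; c2=15
n=11: not <7; c2=26
n=0: <7, acc = 0+0 = 0; c2=27
n=10: not <7; c2=37
n=0: <7, acc = 0+0 = 0; c2=38
n=9: not <7; c2=47
n=8: not <7; c2=55
n=8: not <7; c2=63
acc*c2 = 0*63 = 0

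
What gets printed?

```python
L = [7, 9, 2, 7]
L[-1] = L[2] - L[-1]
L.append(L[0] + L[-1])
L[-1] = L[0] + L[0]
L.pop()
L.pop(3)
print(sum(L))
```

18

L[-1] = L[2]-L[-1] = 2-7 = -5 → [7, 9, 2, -5]
append L[0]+L[-1] = 7+(-5) = 2 → [7, 9, 2, -5, 2]
L[-1] = L[0]+L[0] = 7+7 = 14 → [7, 9, 2, -5, 14]
pop() removes 14 → [7, 9, 2, -5]
pop(3) removes -5 → [7, 9, 2]
sum = 18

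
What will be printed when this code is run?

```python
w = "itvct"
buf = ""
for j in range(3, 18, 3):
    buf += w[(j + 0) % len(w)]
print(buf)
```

j=3: add w[3]='c' → 'c'
j=6: add w[1]='t' → 'ct'
j=9: add w[4]='t' → 'ctt'
j=12: add w[2]='v' → 'cttv'
j=15: add w[0]='i' → 'cttvi'

cttvi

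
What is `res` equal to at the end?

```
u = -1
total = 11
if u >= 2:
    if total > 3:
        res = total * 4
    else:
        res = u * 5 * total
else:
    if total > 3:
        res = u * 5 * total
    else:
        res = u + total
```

u=-1, total=11
u >= 2 is False; total > 3 is True
→ res = u * 5 * total = -55

-55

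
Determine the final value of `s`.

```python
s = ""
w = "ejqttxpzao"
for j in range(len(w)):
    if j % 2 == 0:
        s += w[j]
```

'eqtpa'

j=0: add 'e' → 'e'
j=1: skip
j=2: add 'q' → 'eq'
j=3: skip
j=4: add 't' → 'eqt'
j=5: skip
j=6: add 'p' → 'eqtp'
j=7: skip
j=8: add 'a' → 'eqtpa'
j=9: skip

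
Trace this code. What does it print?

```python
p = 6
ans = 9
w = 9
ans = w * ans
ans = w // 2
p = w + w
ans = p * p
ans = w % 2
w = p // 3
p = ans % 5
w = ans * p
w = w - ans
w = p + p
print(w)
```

ans = 9*9 = 81
ans = 9//2 = 4
p = 9+9 = 18
ans = 18*18 = 324
ans = 9%2 = 1
w = 18//3 = 6
p = 1%5 = 1
w = 1*1 = 1
w = 1-1 = 0
w = 1+1 = 2

2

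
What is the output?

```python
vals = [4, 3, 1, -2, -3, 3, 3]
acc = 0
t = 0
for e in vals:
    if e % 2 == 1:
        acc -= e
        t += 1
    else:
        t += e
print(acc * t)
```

-49

e=4: not odd; t=4
e=3: odd, acc = 0-3 = -3; t=5
e=1: odd, acc = (-3)-1 = -4; t=6
e=-2: not odd; t=4
e=-3: odd, acc = (-4)-(-3) = -1; t=5
e=3: odd, acc = (-1)-3 = -4; t=6
e=3: odd, acc = (-4)-3 = -7; t=7
acc*t = (-7)*7 = -49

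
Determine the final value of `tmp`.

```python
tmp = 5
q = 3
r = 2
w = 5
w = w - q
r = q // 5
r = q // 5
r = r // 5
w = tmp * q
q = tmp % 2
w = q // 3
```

5

w = 5-3 = 2
r = 3//5 = 0
r = 3//5 = 0
r = 0//5 = 0
w = 5*3 = 15
q = 5%2 = 1
w = 1//3 = 0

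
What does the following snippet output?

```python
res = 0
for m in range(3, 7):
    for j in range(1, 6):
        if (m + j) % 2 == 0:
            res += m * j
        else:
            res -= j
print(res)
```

m=3,j=1: even sum, res = 0+3 = 3
m=3,j=2: odd sum, res = 3-2 = 1
m=3,j=3: even sum, res = 1+9 = 10
m=3,j=4: odd sum, res = 10-4 = 6
m=3,j=5: even sum, res = 6+15 = 21
m=4,j=1: odd sum, res = 21-1 = 20
m=4,j=2: even sum, res = 20+8 = 28
m=4,j=3: odd sum, res = 28-3 = 25
m=4,j=4: even sum, res = 25+16 = 41
m=4,j=5: odd sum, res = 41-5 = 36
m=5,j=1: even sum, res = 36+5 = 41
m=5,j=2: odd sum, res = 41-2 = 39
m=5,j=3: even sum, res = 39+15 = 54
m=5,j=4: odd sum, res = 54-4 = 50
m=5,j=5: even sum, res = 50+25 = 75
m=6,j=1: odd sum, res = 75-1 = 74
m=6,j=2: even sum, res = 74+12 = 86
m=6,j=3: odd sum, res = 86-3 = 83
m=6,j=4: even sum, res = 83+24 = 107
m=6,j=5: odd sum, res = 107-5 = 102

102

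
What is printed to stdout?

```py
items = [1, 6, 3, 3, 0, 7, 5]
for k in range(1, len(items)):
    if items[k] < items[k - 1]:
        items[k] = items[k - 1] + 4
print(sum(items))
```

97

k=1: 6>=1, unchanged → [1, 6, 3, 3, 0, 7, 5]
k=2: 3<6, items[2] = 6+4 = 10 → [1, 6, 10, 3, 0, 7, 5]
k=3: 3<10, items[3] = 10+4 = 14 → [1, 6, 10, 14, 0, 7, 5]
k=4: 0<14, items[4] = 14+4 = 18 → [1, 6, 10, 14, 18, 7, 5]
k=5: 7<18, items[5] = 18+4 = 22 → [1, 6, 10, 14, 18, 22, 5]
k=6: 5<22, items[6] = 22+4 = 26 → [1, 6, 10, 14, 18, 22, 26]
sum = 97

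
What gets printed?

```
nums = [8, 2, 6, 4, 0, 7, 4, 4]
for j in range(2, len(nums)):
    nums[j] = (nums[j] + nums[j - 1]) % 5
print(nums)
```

[8, 2, 3, 2, 2, 4, 3, 2]

j=2: nums[2] = (6+2)%5 = 3 → [8, 2, 3, 4, 0, 7, 4, 4]
j=3: nums[3] = (4+3)%5 = 2 → [8, 2, 3, 2, 0, 7, 4, 4]
j=4: nums[4] = (0+2)%5 = 2 → [8, 2, 3, 2, 2, 7, 4, 4]
j=5: nums[5] = (7+2)%5 = 4 → [8, 2, 3, 2, 2, 4, 4, 4]
j=6: nums[6] = (4+4)%5 = 3 → [8, 2, 3, 2, 2, 4, 3, 4]
j=7: nums[7] = (4+3)%5 = 2 → [8, 2, 3, 2, 2, 4, 3, 2]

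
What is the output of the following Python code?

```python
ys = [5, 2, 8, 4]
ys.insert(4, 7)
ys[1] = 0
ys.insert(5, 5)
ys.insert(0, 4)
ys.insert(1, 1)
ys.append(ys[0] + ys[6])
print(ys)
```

[4, 1, 5, 0, 8, 4, 7, 5, 11]

insert 7 at 4 → [5, 2, 8, 4, 7]
ys[1] = 0 → [5, 0, 8, 4, 7]
insert 5 at 5 → [5, 0, 8, 4, 7, 5]
insert 4 at 0 → [4, 5, 0, 8, 4, 7, 5]
insert 1 at 1 → [4, 1, 5, 0, 8, 4, 7, 5]
append ys[0]+ys[6] = 4+7 = 11 → [4, 1, 5, 0, 8, 4, 7, 5, 11]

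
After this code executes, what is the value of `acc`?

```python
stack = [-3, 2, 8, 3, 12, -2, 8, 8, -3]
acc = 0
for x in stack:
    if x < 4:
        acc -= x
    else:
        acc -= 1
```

x=-3: <4, acc = 0-(-3) = 3
x=2: <4, acc = 3-2 = 1
x=8: not <4, acc = 1-1 = 0
x=3: <4, acc = 0-3 = -3
x=12: not <4, acc = (-3)-1 = -4
x=-2: <4, acc = (-4)-(-2) = -2
x=8: not <4, acc = (-2)-1 = -3
x=8: not <4, acc = (-3)-1 = -4
x=-3: <4, acc = (-4)-(-3) = -1

-1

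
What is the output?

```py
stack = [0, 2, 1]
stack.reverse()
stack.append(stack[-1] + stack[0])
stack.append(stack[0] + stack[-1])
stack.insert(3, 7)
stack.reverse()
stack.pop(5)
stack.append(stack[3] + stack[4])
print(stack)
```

[2, 1, 7, 0, 2, 2]

reverse → [1, 2, 0]
append stack[-1]+stack[0] = 0+1 = 1 → [1, 2, 0, 1]
append stack[0]+stack[-1] = 1+1 = 2 → [1, 2, 0, 1, 2]
insert 7 at 3 → [1, 2, 0, 7, 1, 2]
reverse → [2, 1, 7, 0, 2, 1]
pop(5) removes 1 → [2, 1, 7, 0, 2]
append stack[3]+stack[4] = 0+2 = 2 → [2, 1, 7, 0, 2, 2]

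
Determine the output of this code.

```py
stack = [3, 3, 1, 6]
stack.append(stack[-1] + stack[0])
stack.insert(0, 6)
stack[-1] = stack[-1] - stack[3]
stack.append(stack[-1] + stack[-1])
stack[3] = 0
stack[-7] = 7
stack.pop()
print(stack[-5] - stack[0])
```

-4

append stack[-1]+stack[0] = 6+3 = 9 → [3, 3, 1, 6, 9]
insert 6 at 0 → [6, 3, 3, 1, 6, 9]
stack[-1] = stack[-1]-stack[3] = 9-1 = 8 → [6, 3, 3, 1, 6, 8]
append stack[-1]+stack[-1] = 8+8 = 16 → [6, 3, 3, 1, 6, 8, 16]
stack[3] = 0 → [6, 3, 3, 0, 6, 8, 16]
stack[-7] = 7 → [7, 3, 3, 0, 6, 8, 16]
pop() removes 16 → [7, 3, 3, 0, 6, 8]
stack[-5]-stack[0] = 3-7 = -4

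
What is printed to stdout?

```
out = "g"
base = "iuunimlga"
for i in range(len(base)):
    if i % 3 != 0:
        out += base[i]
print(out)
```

i=0: skip
i=1: add 'u' → 'gu'
i=2: add 'u' → 'guu'
i=3: skip
i=4: add 'i' → 'guui'
i=5: add 'm' → 'guuim'
i=6: skip
i=7: add 'g' → 'guuimg'
i=8: add 'a' → 'guuimga'

guuimga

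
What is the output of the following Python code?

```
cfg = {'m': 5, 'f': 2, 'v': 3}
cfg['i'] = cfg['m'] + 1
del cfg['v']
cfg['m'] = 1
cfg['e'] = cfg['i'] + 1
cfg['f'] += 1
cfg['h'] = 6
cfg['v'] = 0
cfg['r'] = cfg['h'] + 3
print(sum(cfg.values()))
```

cfg['i'] = cfg['m']+1 = 6 → {'m': 5, 'f': 2, 'v': 3, 'i': 6}
del 'v' → {'m': 5, 'f': 2, 'i': 6}
cfg['m'] = 1 → {'m': 1, 'f': 2, 'i': 6}
cfg['e'] = cfg['i']+1 = 7 → {'m': 1, 'f': 2, 'i': 6, 'e': 7}
cfg['f'] = 2+1 = 3 → {'m': 1, 'f': 3, 'i': 6, 'e': 7}
cfg['h'] = 6 → {'m': 1, 'f': 3, 'i': 6, 'e': 7, 'h': 6}
cfg['v'] = 0 → {'m': 1, 'f': 3, 'i': 6, 'e': 7, 'h': 6, 'v': 0}
cfg['r'] = cfg['h']+3 = 9 → {'m': 1, 'f': 3, 'i': 6, 'e': 7, 'h': 6, 'v': 0, 'r': 9}
sum of values = 32

32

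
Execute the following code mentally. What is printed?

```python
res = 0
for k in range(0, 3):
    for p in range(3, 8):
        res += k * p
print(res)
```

k=0,p=3: res = 0+0 = 0
k=0,p=4: res = 0+0 = 0
k=0,p=5: res = 0+0 = 0
k=0,p=6: res = 0+0 = 0
k=0,p=7: res = 0+0 = 0
k=1,p=3: res = 0+3 = 3
k=1,p=4: res = 3+4 = 7
k=1,p=5: res = 7+5 = 12
k=1,p=6: res = 12+6 = 18
k=1,p=7: res = 18+7 = 25
k=2,p=3: res = 25+6 = 31
k=2,p=4: res = 31+8 = 39
k=2,p=5: res = 39+10 = 49
k=2,p=6: res = 49+12 = 61
k=2,p=7: res = 61+14 = 75

75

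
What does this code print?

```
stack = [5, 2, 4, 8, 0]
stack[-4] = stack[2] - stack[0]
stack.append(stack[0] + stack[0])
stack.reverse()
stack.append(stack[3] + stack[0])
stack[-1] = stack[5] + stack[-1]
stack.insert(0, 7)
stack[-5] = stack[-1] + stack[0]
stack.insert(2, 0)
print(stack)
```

[7, 10, 0, 0, 26, 4, -1, 5, 19]

stack[-4] = stack[2]-stack[0] = 4-5 = -1 → [5, -1, 4, 8, 0]
append stack[0]+stack[0] = 5+5 = 10 → [5, -1, 4, 8, 0, 10]
reverse → [10, 0, 8, 4, -1, 5]
append stack[3]+stack[0] = 4+10 = 14 → [10, 0, 8, 4, -1, 5, 14]
stack[-1] = stack[5]+stack[-1] = 5+14 = 19 → [10, 0, 8, 4, -1, 5, 19]
insert 7 at 0 → [7, 10, 0, 8, 4, -1, 5, 19]
stack[-5] = stack[-1]+stack[0] = 19+7 = 26 → [7, 10, 0, 26, 4, -1, 5, 19]
insert 0 at 2 → [7, 10, 0, 0, 26, 4, -1, 5, 19]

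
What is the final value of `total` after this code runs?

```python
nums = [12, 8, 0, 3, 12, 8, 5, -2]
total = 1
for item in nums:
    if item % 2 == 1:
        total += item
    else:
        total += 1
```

15

item=12: not odd, total = 1+1 = 2
item=8: not odd, total = 2+1 = 3
item=0: not odd, total = 3+1 = 4
item=3: odd, total = 4+3 = 7
item=12: not odd, total = 7+1 = 8
item=8: not odd, total = 8+1 = 9
item=5: odd, total = 9+5 = 14
item=-2: not odd, total = 14+1 = 15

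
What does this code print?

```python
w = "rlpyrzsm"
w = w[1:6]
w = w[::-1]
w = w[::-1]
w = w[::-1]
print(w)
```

slice [1:6] → 'lpyrz'
reverse → 'zrypl'
reverse → 'lpyrz'
reverse → 'zrypl'

zrypl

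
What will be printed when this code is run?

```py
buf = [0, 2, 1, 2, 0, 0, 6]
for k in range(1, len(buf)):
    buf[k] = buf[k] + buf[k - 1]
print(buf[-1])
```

11

k=1: buf[1] = 2+0 = 2 → [0, 2, 1, 2, 0, 0, 6]
k=2: buf[2] = 1+2 = 3 → [0, 2, 3, 2, 0, 0, 6]
k=3: buf[3] = 2+3 = 5 → [0, 2, 3, 5, 0, 0, 6]
k=4: buf[4] = 0+5 = 5 → [0, 2, 3, 5, 5, 0, 6]
k=5: buf[5] = 0+5 = 5 → [0, 2, 3, 5, 5, 5, 6]
k=6: buf[6] = 6+5 = 11 → [0, 2, 3, 5, 5, 5, 11]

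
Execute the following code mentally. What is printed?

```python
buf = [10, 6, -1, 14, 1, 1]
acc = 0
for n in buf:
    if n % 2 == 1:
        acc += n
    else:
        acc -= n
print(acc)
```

n=10: not odd, acc = 0-10 = -10
n=6: not odd, acc = (-10)-6 = -16
n=-1: odd, acc = (-16)+(-1) = -17
n=14: not odd, acc = (-17)-14 = -31
n=1: odd, acc = (-31)+1 = -30
n=1: odd, acc = (-30)+1 = -29

-29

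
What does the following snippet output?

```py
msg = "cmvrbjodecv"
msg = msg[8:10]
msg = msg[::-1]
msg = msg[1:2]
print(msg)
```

e

slice [8:10] → 'ec'
reverse → 'ce'
slice [1:2] → 'e'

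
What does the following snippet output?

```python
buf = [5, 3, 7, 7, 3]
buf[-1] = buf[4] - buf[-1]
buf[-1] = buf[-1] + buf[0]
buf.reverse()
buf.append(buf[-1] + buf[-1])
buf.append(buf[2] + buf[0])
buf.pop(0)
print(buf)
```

[7, 7, 3, 5, 10, 12]

buf[-1] = buf[4]-buf[-1] = 3-3 = 0 → [5, 3, 7, 7, 0]
buf[-1] = buf[-1]+buf[0] = 0+5 = 5 → [5, 3, 7, 7, 5]
reverse → [5, 7, 7, 3, 5]
append buf[-1]+buf[-1] = 5+5 = 10 → [5, 7, 7, 3, 5, 10]
append buf[2]+buf[0] = 7+5 = 12 → [5, 7, 7, 3, 5, 10, 12]
pop(0) removes 5 → [7, 7, 3, 5, 10, 12]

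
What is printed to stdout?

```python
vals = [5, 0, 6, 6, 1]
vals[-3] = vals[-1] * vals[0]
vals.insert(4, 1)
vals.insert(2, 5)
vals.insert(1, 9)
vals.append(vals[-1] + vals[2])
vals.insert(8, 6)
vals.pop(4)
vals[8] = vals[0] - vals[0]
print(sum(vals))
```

33

vals[-3] = vals[-1]*vals[0] = 1*5 = 5 → [5, 0, 5, 6, 1]
insert 1 at 4 → [5, 0, 5, 6, 1, 1]
insert 5 at 2 → [5, 0, 5, 5, 6, 1, 1]
insert 9 at 1 → [5, 9, 0, 5, 5, 6, 1, 1]
append vals[-1]+vals[2] = 1+0 = 1 → [5, 9, 0, 5, 5, 6, 1, 1, 1]
insert 6 at 8 → [5, 9, 0, 5, 5, 6, 1, 1, 6, 1]
pop(4) removes 5 → [5, 9, 0, 5, 6, 1, 1, 6, 1]
vals[8] = vals[0]-vals[0] = 5-5 = 0 → [5, 9, 0, 5, 6, 1, 1, 6, 0]
sum = 33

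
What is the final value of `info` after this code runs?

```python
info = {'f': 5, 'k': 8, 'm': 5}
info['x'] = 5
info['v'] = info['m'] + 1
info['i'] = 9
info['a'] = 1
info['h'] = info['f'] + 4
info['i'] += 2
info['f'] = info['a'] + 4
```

info['x'] = 5 → {'f': 5, 'k': 8, 'm': 5, 'x': 5}
info['v'] = info['m']+1 = 6 → {'f': 5, 'k': 8, 'm': 5, 'x': 5, 'v': 6}
info['i'] = 9 → {'f': 5, 'k': 8, 'm': 5, 'x': 5, 'v': 6, 'i': 9}
info['a'] = 1 → {'f': 5, 'k': 8, 'm': 5, 'x': 5, 'v': 6, 'i': 9, 'a': 1}
info['h'] = info['f']+4 = 9 → {'f': 5, 'k': 8, 'm': 5, 'x': 5, 'v': 6, 'i': 9, 'a': 1, 'h': 9}
info['i'] = 9+2 = 11 → {'f': 5, 'k': 8, 'm': 5, 'x': 5, 'v': 6, 'i': 11, 'a': 1, 'h': 9}
info['f'] = info['a']+4 = 5 → {'f': 5, 'k': 8, 'm': 5, 'x': 5, 'v': 6, 'i': 11, 'a': 1, 'h': 9}

{'f': 5, 'k': 8, 'm': 5, 'x': 5, 'v': 6, 'i': 11, 'a': 1, 'h': 9}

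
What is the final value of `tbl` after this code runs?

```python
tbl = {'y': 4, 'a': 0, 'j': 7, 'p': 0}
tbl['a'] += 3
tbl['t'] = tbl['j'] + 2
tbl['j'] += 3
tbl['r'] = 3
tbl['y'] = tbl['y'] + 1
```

{'y': 5, 'a': 3, 'j': 10, 'p': 0, 't': 9, 'r': 3}

tbl['a'] = 0+3 = 3 → {'y': 4, 'a': 3, 'j': 7, 'p': 0}
tbl['t'] = tbl['j']+2 = 9 → {'y': 4, 'a': 3, 'j': 7, 'p': 0, 't': 9}
tbl['j'] = 7+3 = 10 → {'y': 4, 'a': 3, 'j': 10, 'p': 0, 't': 9}
tbl['r'] = 3 → {'y': 4, 'a': 3, 'j': 10, 'p': 0, 't': 9, 'r': 3}
tbl['y'] = tbl['y']+1 = 5 → {'y': 5, 'a': 3, 'j': 10, 'p': 0, 't': 9, 'r': 3}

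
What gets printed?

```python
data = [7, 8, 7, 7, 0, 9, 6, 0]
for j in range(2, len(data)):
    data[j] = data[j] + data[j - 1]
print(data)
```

j=2: data[2] = 7+8 = 15 → [7, 8, 15, 7, 0, 9, 6, 0]
j=3: data[3] = 7+15 = 22 → [7, 8, 15, 22, 0, 9, 6, 0]
j=4: data[4] = 0+22 = 22 → [7, 8, 15, 22, 22, 9, 6, 0]
j=5: data[5] = 9+22 = 31 → [7, 8, 15, 22, 22, 31, 6, 0]
j=6: data[6] = 6+31 = 37 → [7, 8, 15, 22, 22, 31, 37, 0]
j=7: data[7] = 0+37 = 37 → [7, 8, 15, 22, 22, 31, 37, 37]

[7, 8, 15, 22, 22, 31, 37, 37]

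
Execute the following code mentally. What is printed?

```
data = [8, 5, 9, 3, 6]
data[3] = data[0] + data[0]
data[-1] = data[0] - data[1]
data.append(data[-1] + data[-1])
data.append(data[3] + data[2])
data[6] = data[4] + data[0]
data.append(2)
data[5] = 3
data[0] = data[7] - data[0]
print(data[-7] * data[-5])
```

80

data[3] = data[0]+data[0] = 8+8 = 16 → [8, 5, 9, 16, 6]
data[-1] = data[0]-data[1] = 8-5 = 3 → [8, 5, 9, 16, 3]
append data[-1]+data[-1] = 3+3 = 6 → [8, 5, 9, 16, 3, 6]
append data[3]+data[2] = 16+9 = 25 → [8, 5, 9, 16, 3, 6, 25]
data[6] = data[4]+data[0] = 3+8 = 11 → [8, 5, 9, 16, 3, 6, 11]
append 2 → [8, 5, 9, 16, 3, 6, 11, 2]
data[5] = 3 → [8, 5, 9, 16, 3, 3, 11, 2]
data[0] = data[7]-data[0] = 2-8 = -6 → [-6, 5, 9, 16, 3, 3, 11, 2]
data[-7]*data[-5] = 5*16 = 80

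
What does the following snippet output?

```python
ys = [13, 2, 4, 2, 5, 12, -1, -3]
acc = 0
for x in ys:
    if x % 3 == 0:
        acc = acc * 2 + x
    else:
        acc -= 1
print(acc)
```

-1

x=13: not %3==0, acc = 0-1 = -1
x=2: not %3==0, acc = (-1)-1 = -2
x=4: not %3==0, acc = (-2)-1 = -3
x=2: not %3==0, acc = (-3)-1 = -4
x=5: not %3==0, acc = (-4)-1 = -5
x=12: %3==0, acc = (-5)*2+12 = 2
x=-1: not %3==0, acc = 2-1 = 1
x=-3: %3==0, acc = 1*2+(-3) = -1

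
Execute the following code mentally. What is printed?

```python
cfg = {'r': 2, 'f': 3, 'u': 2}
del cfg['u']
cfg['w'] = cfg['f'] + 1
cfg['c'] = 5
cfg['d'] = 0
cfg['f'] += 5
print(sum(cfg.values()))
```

19

del 'u' → {'r': 2, 'f': 3}
cfg['w'] = cfg['f']+1 = 4 → {'r': 2, 'f': 3, 'w': 4}
cfg['c'] = 5 → {'r': 2, 'f': 3, 'w': 4, 'c': 5}
cfg['d'] = 0 → {'r': 2, 'f': 3, 'w': 4, 'c': 5, 'd': 0}
cfg['f'] = 3+5 = 8 → {'r': 2, 'f': 8, 'w': 4, 'c': 5, 'd': 0}
sum of values = 19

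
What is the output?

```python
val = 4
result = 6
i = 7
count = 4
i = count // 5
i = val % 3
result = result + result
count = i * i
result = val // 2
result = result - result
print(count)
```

1

i = 4//5 = 0
i = 4%3 = 1
result = 6+6 = 12
count = 1*1 = 1
result = 4//2 = 2
result = 2-2 = 0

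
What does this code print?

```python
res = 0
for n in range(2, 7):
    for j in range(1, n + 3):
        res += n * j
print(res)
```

505

n=2,j=1: res = 0+2 = 2
n=2,j=2: res = 2+4 = 6
n=2,j=3: res = 6+6 = 12
n=2,j=4: res = 12+8 = 20
n=3,j=1: res = 20+3 = 23
n=3,j=2: res = 23+6 = 29
n=3,j=3: res = 29+9 = 38
n=3,j=4: res = 38+12 = 50
n=3,j=5: res = 50+15 = 65
n=4,j=1: res = 65+4 = 69
n=4,j=2: res = 69+8 = 77
n=4,j=3: res = 77+12 = 89
n=4,j=4: res = 89+16 = 105
n=4,j=5: res = 105+20 = 125
n=4,j=6: res = 125+24 = 149
n=5,j=1: res = 149+5 = 154
n=5,j=2: res = 154+10 = 164
n=5,j=3: res = 164+15 = 179
n=5,j=4: res = 179+20 = 199
n=5,j=5: res = 199+25 = 224
n=5,j=6: res = 224+30 = 254
n=5,j=7: res = 254+35 = 289
n=6,j=1: res = 289+6 = 295
n=6,j=2: res = 295+12 = 307
n=6,j=3: res = 307+18 = 325
n=6,j=4: res = 325+24 = 349
n=6,j=5: res = 349+30 = 379
n=6,j=6: res = 379+36 = 415
n=6,j=7: res = 415+42 = 457
n=6,j=8: res = 457+48 = 505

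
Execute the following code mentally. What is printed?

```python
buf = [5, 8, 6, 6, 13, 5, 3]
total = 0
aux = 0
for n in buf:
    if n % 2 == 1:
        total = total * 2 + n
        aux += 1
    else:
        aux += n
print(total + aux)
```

129

n=5: odd, total = 0*2+5 = 5; aux=1
n=8: not odd; aux=9
n=6: not odd; aux=15
n=6: not odd; aux=21
n=13: odd, total = 5*2+13 = 23; aux=22
n=5: odd, total = 23*2+5 = 51; aux=23
n=3: odd, total = 51*2+3 = 105; aux=24
total+aux = 105+24 = 129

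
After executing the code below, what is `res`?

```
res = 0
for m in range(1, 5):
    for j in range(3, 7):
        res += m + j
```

m=1,j=3: res = 0+4 = 4
m=1,j=4: res = 4+5 = 9
m=1,j=5: res = 9+6 = 15
m=1,j=6: res = 15+7 = 22
m=2,j=3: res = 22+5 = 27
m=2,j=4: res = 27+6 = 33
m=2,j=5: res = 33+7 = 40
m=2,j=6: res = 40+8 = 48
m=3,j=3: res = 48+6 = 54
m=3,j=4: res = 54+7 = 61
m=3,j=5: res = 61+8 = 69
m=3,j=6: res = 69+9 = 78
m=4,j=3: res = 78+7 = 85
m=4,j=4: res = 85+8 = 93
m=4,j=5: res = 93+9 = 102
m=4,j=6: res = 102+10 = 112

112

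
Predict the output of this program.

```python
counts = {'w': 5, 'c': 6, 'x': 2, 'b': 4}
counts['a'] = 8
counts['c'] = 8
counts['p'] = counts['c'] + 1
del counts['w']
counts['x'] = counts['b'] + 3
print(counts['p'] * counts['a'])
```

counts['a'] = 8 → {'w': 5, 'c': 6, 'x': 2, 'b': 4, 'a': 8}
counts['c'] = 8 → {'w': 5, 'c': 8, 'x': 2, 'b': 4, 'a': 8}
counts['p'] = counts['c']+1 = 9 → {'w': 5, 'c': 8, 'x': 2, 'b': 4, 'a': 8, 'p': 9}
del 'w' → {'c': 8, 'x': 2, 'b': 4, 'a': 8, 'p': 9}
counts['x'] = counts['b']+3 = 7 → {'c': 8, 'x': 7, 'b': 4, 'a': 8, 'p': 9}
counts['p']*counts['a'] = 9*8 = 72

72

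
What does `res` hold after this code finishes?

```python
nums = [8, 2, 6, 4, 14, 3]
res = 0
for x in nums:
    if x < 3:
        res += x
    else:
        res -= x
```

-33

x=8: not <3, res = 0-8 = -8
x=2: <3, res = (-8)+2 = -6
x=6: not <3, res = (-6)-6 = -12
x=4: not <3, res = (-12)-4 = -16
x=14: not <3, res = (-16)-14 = -30
x=3: not <3, res = (-30)-3 = -33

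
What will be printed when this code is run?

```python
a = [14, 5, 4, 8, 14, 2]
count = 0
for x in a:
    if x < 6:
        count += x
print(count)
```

x=14: not <6
x=5: <6, count = 0+5 = 5
x=4: <6, count = 5+4 = 9
x=8: not <6
x=14: not <6
x=2: <6, count = 9+2 = 11

11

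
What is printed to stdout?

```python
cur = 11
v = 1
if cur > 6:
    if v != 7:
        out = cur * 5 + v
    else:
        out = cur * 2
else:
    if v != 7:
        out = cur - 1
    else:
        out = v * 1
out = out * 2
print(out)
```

cur=11, v=1
cur > 6 is True; v != 7 is True
→ out = cur * 5 + v = 56
out = 56*2 = 112

112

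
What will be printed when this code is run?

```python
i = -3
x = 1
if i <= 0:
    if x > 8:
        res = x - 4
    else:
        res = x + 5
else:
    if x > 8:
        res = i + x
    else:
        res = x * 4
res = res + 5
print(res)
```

11

i=-3, x=1
i <= 0 is True; x > 8 is False
→ res = x + 5 = 6
res = 6+5 = 11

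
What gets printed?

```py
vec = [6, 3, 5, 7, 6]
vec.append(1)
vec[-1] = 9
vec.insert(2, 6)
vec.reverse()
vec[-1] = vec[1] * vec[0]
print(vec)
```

[9, 6, 7, 5, 6, 3, 54]

append 1 → [6, 3, 5, 7, 6, 1]
vec[-1] = 9 → [6, 3, 5, 7, 6, 9]
insert 6 at 2 → [6, 3, 6, 5, 7, 6, 9]
reverse → [9, 6, 7, 5, 6, 3, 6]
vec[-1] = vec[1]*vec[0] = 6*9 = 54 → [9, 6, 7, 5, 6, 3, 54]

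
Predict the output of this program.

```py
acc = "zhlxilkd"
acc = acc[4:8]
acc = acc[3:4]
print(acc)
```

slice [4:8] → 'ilkd'
slice [3:4] → 'd'

d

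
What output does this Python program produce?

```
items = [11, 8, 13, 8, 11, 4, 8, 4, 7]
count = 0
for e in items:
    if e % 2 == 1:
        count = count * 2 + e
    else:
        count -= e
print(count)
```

e=11: odd, count = 0*2+11 = 11
e=8: not odd, count = 11-8 = 3
e=13: odd, count = 3*2+13 = 19
e=8: not odd, count = 19-8 = 11
e=11: odd, count = 11*2+11 = 33
e=4: not odd, count = 33-4 = 29
e=8: not odd, count = 29-8 = 21
e=4: not odd, count = 21-4 = 17
e=7: odd, count = 17*2+7 = 41

41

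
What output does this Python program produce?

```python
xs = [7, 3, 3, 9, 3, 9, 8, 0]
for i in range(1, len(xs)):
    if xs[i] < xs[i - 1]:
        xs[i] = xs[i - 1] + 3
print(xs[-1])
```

i=1: 3<7, xs[1] = 7+3 = 10 → [7, 10, 3, 9, 3, 9, 8, 0]
i=2: 3<10, xs[2] = 10+3 = 13 → [7, 10, 13, 9, 3, 9, 8, 0]
i=3: 9<13, xs[3] = 13+3 = 16 → [7, 10, 13, 16, 3, 9, 8, 0]
i=4: 3<16, xs[4] = 16+3 = 19 → [7, 10, 13, 16, 19, 9, 8, 0]
i=5: 9<19, xs[5] = 19+3 = 22 → [7, 10, 13, 16, 19, 22, 8, 0]
i=6: 8<22, xs[6] = 22+3 = 25 → [7, 10, 13, 16, 19, 22, 25, 0]
i=7: 0<25, xs[7] = 25+3 = 28 → [7, 10, 13, 16, 19, 22, 25, 28]

28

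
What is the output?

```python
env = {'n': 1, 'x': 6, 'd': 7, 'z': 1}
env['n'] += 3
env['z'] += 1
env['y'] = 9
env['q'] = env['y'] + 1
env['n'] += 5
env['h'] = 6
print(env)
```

env['n'] = 1+3 = 4 → {'n': 4, 'x': 6, 'd': 7, 'z': 1}
env['z'] = 1+1 = 2 → {'n': 4, 'x': 6, 'd': 7, 'z': 2}
env['y'] = 9 → {'n': 4, 'x': 6, 'd': 7, 'z': 2, 'y': 9}
env['q'] = env['y']+1 = 10 → {'n': 4, 'x': 6, 'd': 7, 'z': 2, 'y': 9, 'q': 10}
env['n'] = 4+5 = 9 → {'n': 9, 'x': 6, 'd': 7, 'z': 2, 'y': 9, 'q': 10}
env['h'] = 6 → {'n': 9, 'x': 6, 'd': 7, 'z': 2, 'y': 9, 'q': 10, 'h': 6}

{'n': 9, 'x': 6, 'd': 7, 'z': 2, 'y': 9, 'q': 10, 'h': 6}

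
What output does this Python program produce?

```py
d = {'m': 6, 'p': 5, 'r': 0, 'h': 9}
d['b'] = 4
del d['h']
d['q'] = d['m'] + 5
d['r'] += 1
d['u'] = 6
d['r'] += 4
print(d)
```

{'m': 6, 'p': 5, 'r': 5, 'b': 4, 'q': 11, 'u': 6}

d['b'] = 4 → {'m': 6, 'p': 5, 'r': 0, 'h': 9, 'b': 4}
del 'h' → {'m': 6, 'p': 5, 'r': 0, 'b': 4}
d['q'] = d['m']+5 = 11 → {'m': 6, 'p': 5, 'r': 0, 'b': 4, 'q': 11}
d['r'] = 0+1 = 1 → {'m': 6, 'p': 5, 'r': 1, 'b': 4, 'q': 11}
d['u'] = 6 → {'m': 6, 'p': 5, 'r': 1, 'b': 4, 'q': 11, 'u': 6}
d['r'] = 1+4 = 5 → {'m': 6, 'p': 5, 'r': 5, 'b': 4, 'q': 11, 'u': 6}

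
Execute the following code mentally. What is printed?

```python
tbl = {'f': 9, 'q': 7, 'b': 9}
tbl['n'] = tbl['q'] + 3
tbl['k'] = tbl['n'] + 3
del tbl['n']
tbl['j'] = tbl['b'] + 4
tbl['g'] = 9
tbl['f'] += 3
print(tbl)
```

{'f': 12, 'q': 7, 'b': 9, 'k': 13, 'j': 13, 'g': 9}

tbl['n'] = tbl['q']+3 = 10 → {'f': 9, 'q': 7, 'b': 9, 'n': 10}
tbl['k'] = tbl['n']+3 = 13 → {'f': 9, 'q': 7, 'b': 9, 'n': 10, 'k': 13}
del 'n' → {'f': 9, 'q': 7, 'b': 9, 'k': 13}
tbl['j'] = tbl['b']+4 = 13 → {'f': 9, 'q': 7, 'b': 9, 'k': 13, 'j': 13}
tbl['g'] = 9 → {'f': 9, 'q': 7, 'b': 9, 'k': 13, 'j': 13, 'g': 9}
tbl['f'] = 9+3 = 12 → {'f': 12, 'q': 7, 'b': 9, 'k': 13, 'j': 13, 'g': 9}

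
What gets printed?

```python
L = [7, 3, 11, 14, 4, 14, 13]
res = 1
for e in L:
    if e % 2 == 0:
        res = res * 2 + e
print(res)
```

e=7: not even
e=3: not even
e=11: not even
e=14: even, res = 1*2+14 = 16
e=4: even, res = 16*2+4 = 36
e=14: even, res = 36*2+14 = 86
e=13: not even

86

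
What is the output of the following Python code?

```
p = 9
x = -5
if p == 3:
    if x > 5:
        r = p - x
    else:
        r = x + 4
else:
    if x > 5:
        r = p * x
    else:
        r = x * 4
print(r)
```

-20

p=9, x=-5
p == 3 is False; x > 5 is False
→ r = x * 4 = -20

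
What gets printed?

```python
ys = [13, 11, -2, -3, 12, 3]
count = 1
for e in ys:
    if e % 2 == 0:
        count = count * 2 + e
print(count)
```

e=13: not even
e=11: not even
e=-2: even, count = 1*2+(-2) = 0
e=-3: not even
e=12: even, count = 0*2+12 = 12
e=3: not even

12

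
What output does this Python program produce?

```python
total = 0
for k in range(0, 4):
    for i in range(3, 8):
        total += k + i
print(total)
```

k=0,i=3: total = 0+3 = 3
k=0,i=4: total = 3+4 = 7
k=0,i=5: total = 7+5 = 12
k=0,i=6: total = 12+6 = 18
k=0,i=7: total = 18+7 = 25
k=1,i=3: total = 25+4 = 29
k=1,i=4: total = 29+5 = 34
k=1,i=5: total = 34+6 = 40
k=1,i=6: total = 40+7 = 47
k=1,i=7: total = 47+8 = 55
k=2,i=3: total = 55+5 = 60
k=2,i=4: total = 60+6 = 66
k=2,i=5: total = 66+7 = 73
k=2,i=6: total = 73+8 = 81
k=2,i=7: total = 81+9 = 90
k=3,i=3: total = 90+6 = 96
k=3,i=4: total = 96+7 = 103
k=3,i=5: total = 103+8 = 111
k=3,i=6: total = 111+9 = 120
k=3,i=7: total = 120+10 = 130

130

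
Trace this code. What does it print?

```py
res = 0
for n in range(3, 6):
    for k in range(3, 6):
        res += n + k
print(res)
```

72

n=3,k=3: res = 0+6 = 6
n=3,k=4: res = 6+7 = 13
n=3,k=5: res = 13+8 = 21
n=4,k=3: res = 21+7 = 28
n=4,k=4: res = 28+8 = 36
n=4,k=5: res = 36+9 = 45
n=5,k=3: res = 45+8 = 53
n=5,k=4: res = 53+9 = 62
n=5,k=5: res = 62+10 = 72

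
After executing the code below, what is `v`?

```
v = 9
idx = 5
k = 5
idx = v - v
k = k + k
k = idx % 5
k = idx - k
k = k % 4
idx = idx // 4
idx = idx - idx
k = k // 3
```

9

idx = 9-9 = 0
k = 5+5 = 10
k = 0%5 = 0
k = 0-0 = 0
k = 0%4 = 0
idx = 0//4 = 0
idx = 0-0 = 0
k = 0//3 = 0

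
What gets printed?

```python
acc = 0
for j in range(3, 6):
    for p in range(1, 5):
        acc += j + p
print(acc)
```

78

j=3,p=1: acc = 0+4 = 4
j=3,p=2: acc = 4+5 = 9
j=3,p=3: acc = 9+6 = 15
j=3,p=4: acc = 15+7 = 22
j=4,p=1: acc = 22+5 = 27
j=4,p=2: acc = 27+6 = 33
j=4,p=3: acc = 33+7 = 40
j=4,p=4: acc = 40+8 = 48
j=5,p=1: acc = 48+6 = 54
j=5,p=2: acc = 54+7 = 61
j=5,p=3: acc = 61+8 = 69
j=5,p=4: acc = 69+9 = 78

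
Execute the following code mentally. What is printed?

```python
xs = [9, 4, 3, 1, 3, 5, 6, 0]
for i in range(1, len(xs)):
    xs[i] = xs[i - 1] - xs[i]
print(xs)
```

[9, 5, 2, 1, -2, -7, -13, -13]

i=1: xs[1] = 9-4 = 5 → [9, 5, 3, 1, 3, 5, 6, 0]
i=2: xs[2] = 5-3 = 2 → [9, 5, 2, 1, 3, 5, 6, 0]
i=3: xs[3] = 2-1 = 1 → [9, 5, 2, 1, 3, 5, 6, 0]
i=4: xs[4] = 1-3 = -2 → [9, 5, 2, 1, -2, 5, 6, 0]
i=5: xs[5] = (-2)-5 = -7 → [9, 5, 2, 1, -2, -7, 6, 0]
i=6: xs[6] = (-7)-6 = -13 → [9, 5, 2, 1, -2, -7, -13, 0]
i=7: xs[7] = (-13)-0 = -13 → [9, 5, 2, 1, -2, -7, -13, -13]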